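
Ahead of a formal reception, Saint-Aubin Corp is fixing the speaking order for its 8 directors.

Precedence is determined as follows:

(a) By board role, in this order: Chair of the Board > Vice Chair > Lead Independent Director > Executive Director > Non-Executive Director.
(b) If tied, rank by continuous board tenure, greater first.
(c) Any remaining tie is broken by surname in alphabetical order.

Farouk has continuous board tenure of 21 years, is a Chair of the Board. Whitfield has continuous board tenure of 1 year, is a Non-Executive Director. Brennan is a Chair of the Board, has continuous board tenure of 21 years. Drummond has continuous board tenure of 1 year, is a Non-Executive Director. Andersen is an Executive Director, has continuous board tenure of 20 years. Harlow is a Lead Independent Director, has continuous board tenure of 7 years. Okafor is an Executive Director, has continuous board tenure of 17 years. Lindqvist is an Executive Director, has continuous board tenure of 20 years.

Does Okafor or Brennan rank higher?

Brennan

By board role: Brennan and Farouk (Chair of the Board); then Harlow (Lead Independent Director); then Andersen, Lindqvist and Okafor (Executive Director); then Drummond and Whitfield (Non-Executive Director).
Brennan and Farouk both have continuous board tenure 21 years, so the next rule applies.
Among Brennan and Farouk, alphabetically by surname: Brennan before Farouk.
Among Andersen, Lindqvist and Okafor, by continuous board tenure (higher first): Andersen and Lindqvist (20 years) before Okafor (17 years).
Among Andersen and Lindqvist, alphabetically by surname: Andersen before Lindqvist.
Drummond and Whitfield both have continuous board tenure 1 year, so the next rule applies.
Among Drummond and Whitfield, alphabetically by surname: Drummond before Whitfield.
So Brennan takes precedence.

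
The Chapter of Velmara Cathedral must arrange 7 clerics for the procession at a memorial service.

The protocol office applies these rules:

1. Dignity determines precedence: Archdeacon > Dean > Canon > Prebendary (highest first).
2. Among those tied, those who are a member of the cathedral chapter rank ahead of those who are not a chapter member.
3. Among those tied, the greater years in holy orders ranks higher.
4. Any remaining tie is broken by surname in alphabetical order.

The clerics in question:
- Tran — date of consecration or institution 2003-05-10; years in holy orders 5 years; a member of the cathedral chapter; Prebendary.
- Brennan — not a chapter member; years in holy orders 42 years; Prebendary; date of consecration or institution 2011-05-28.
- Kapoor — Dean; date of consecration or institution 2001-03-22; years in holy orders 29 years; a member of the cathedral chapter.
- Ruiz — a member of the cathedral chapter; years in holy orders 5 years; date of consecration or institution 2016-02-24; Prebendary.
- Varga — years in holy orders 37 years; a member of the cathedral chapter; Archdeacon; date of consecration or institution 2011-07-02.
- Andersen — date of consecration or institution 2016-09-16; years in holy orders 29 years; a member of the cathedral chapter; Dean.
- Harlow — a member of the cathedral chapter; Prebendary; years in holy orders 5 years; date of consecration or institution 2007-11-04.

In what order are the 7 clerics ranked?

By dignity: Varga (Archdeacon); then Andersen and Kapoor (Dean); then Harlow, Ruiz, Tran and Brennan (Prebendary).
Andersen and Kapoor are each a member of the cathedral chapter, so the next rule applies.
Andersen and Kapoor both have years in holy orders 29 years, so the next rule applies.
Among Andersen and Kapoor, alphabetically by surname: Andersen before Kapoor.
Among Harlow, Ruiz, Tran and Brennan, a member of the cathedral chapter before not a chapter member: Harlow, Ruiz and Tran (a member of the cathedral chapter) before Brennan (not a chapter member).
Harlow, Ruiz and Tran all have years in holy orders 5 years, so the next rule applies.
Among Harlow, Ruiz and Tran, alphabetically by surname: Harlow before Ruiz before Tran.
Full order: Varga, Andersen, Kapoor, Harlow, Ruiz, Tran, Brennan.

Varga, Andersen, Kapoor, Harlow, Ruiz, Tran, Brennan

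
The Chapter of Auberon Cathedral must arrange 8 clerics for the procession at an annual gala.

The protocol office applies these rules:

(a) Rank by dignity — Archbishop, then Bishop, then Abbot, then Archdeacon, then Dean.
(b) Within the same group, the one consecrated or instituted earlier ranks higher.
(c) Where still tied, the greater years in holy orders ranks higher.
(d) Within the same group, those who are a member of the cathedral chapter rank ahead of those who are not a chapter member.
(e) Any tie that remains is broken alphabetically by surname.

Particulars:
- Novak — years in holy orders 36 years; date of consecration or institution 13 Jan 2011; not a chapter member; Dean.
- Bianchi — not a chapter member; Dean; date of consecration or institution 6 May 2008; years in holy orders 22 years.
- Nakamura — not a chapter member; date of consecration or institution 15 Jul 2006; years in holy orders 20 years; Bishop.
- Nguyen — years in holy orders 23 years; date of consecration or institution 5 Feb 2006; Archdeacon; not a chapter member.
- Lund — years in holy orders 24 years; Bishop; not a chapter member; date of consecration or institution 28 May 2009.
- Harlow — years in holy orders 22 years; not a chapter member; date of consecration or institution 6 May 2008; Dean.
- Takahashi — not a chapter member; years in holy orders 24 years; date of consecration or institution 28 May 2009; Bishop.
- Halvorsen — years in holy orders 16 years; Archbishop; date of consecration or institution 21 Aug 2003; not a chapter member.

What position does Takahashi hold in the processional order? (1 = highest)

4

By dignity: Halvorsen (Archbishop); then Nakamura, Lund and Takahashi (Bishop); then Nguyen (Archdeacon); then Bianchi, Harlow and Novak (Dean).
Among Nakamura, Lund and Takahashi, by date of consecration or institution (earlier first): Nakamura (15 Jul 2006) before Lund and Takahashi (28 May 2009).
Lund and Takahashi both have years in holy orders 24 years, so the next rule applies.
Lund and Takahashi are each not a chapter member, so the next rule applies.
Among Lund and Takahashi, alphabetically by surname: Lund before Takahashi.
Among Bianchi, Harlow and Novak, by date of consecration or institution (earlier first): Bianchi and Harlow (6 May 2008) before Novak (13 Jan 2011).
Bianchi and Harlow both have years in holy orders 22 years, so the next rule applies.
Bianchi and Harlow are each not a chapter member, so the next rule applies.
Among Bianchi and Harlow, alphabetically by surname: Bianchi before Harlow.
Order: Halvorsen, Nakamura, Lund, Takahashi, Nguyen, Bianchi, Harlow, Novak. So position 4.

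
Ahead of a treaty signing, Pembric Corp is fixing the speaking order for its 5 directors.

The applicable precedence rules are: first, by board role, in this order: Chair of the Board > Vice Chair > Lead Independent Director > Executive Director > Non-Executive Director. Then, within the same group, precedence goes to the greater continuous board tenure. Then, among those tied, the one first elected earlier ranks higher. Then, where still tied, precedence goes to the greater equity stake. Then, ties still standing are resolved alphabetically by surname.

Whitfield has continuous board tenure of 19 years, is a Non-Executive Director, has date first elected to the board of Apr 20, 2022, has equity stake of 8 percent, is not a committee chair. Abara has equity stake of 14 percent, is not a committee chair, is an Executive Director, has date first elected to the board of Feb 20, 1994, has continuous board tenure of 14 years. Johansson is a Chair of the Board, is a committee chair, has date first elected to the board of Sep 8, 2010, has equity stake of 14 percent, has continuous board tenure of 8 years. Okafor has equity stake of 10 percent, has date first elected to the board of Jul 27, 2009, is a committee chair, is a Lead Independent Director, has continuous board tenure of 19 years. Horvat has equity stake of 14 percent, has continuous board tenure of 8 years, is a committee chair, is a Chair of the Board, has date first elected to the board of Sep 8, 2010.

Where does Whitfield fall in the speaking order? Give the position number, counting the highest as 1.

5

By board role: Horvat and Johansson (Chair of the Board); then Okafor (Lead Independent Director); then Abara (Executive Director); then Whitfield (Non-Executive Director).
Horvat and Johansson both have continuous board tenure 8 years, so the next rule applies.
Horvat and Johansson both have date first elected to the board Sep 8, 2010, so the next rule applies.
Horvat and Johansson both have equity stake 14 percent, so the next rule applies.
Among Horvat and Johansson, alphabetically by surname: Horvat before Johansson.
Order: Horvat, Johansson, Okafor, Abara, Whitfield. So position 5.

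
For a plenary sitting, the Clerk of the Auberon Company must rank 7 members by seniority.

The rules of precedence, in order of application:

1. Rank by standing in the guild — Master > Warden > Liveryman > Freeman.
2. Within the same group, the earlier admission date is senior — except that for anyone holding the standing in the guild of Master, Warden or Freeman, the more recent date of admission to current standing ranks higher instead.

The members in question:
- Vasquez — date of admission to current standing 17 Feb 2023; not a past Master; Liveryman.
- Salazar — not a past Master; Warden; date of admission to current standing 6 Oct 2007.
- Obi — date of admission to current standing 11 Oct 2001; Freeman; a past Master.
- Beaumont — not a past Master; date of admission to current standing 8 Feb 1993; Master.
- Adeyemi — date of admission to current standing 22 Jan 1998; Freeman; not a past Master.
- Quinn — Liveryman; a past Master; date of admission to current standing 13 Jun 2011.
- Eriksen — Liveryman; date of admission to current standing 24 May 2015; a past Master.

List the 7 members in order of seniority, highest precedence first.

By standing in the guild: Beaumont (Master); then Salazar (Warden); then Quinn, Eriksen and Vasquez (Liveryman); then Obi and Adeyemi (Freeman).
Among Quinn, Eriksen and Vasquez, by date of admission to current standing (earlier first): Quinn (13 Jun 2011) before Eriksen (24 May 2015) before Vasquez (17 Feb 2023).
Among Obi and Adeyemi, by date of admission to current standing (later first) (reversed rule for this group): Obi (11 Oct 2001) before Adeyemi (22 Jan 1998).
Full order: Beaumont, Salazar, Quinn, Eriksen, Vasquez, Obi, Adeyemi.

Beaumont, Salazar, Quinn, Eriksen, Vasquez, Obi, Adeyemi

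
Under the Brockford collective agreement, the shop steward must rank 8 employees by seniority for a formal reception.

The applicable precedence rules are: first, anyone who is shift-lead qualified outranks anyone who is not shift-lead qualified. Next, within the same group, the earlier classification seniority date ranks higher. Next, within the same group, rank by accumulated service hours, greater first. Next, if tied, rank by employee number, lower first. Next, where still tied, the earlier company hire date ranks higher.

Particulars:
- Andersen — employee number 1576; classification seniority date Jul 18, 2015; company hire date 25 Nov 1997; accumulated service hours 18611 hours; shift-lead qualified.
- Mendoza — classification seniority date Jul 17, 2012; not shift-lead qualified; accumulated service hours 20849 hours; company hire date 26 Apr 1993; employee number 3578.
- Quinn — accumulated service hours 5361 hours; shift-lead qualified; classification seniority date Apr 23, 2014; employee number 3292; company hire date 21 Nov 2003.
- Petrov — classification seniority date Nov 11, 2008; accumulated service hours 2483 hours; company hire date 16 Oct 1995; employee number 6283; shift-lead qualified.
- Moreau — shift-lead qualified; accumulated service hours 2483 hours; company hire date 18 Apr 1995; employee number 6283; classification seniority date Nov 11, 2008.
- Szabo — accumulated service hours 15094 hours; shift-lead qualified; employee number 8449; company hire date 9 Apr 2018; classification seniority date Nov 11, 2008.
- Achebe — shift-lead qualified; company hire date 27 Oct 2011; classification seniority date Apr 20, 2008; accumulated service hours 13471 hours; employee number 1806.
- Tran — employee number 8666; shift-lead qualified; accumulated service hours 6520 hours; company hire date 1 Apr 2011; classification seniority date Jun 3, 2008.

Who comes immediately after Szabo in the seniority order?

By the first rule: Achebe, Tran, Szabo, Moreau, Petrov, Quinn and Andersen (each shift-lead qualified); then Mendoza (not shift-lead qualified).
Among Achebe, Tran, Szabo, Moreau, Petrov, Quinn and Andersen, by classification seniority date (earlier first): Achebe (Apr 20, 2008) before Tran (Jun 3, 2008) before Szabo, Moreau and Petrov (Nov 11, 2008) before Quinn (Apr 23, 2014) before Andersen (Jul 18, 2015).
Among Szabo, Moreau and Petrov, by accumulated service hours (higher first): Szabo (15094 hours) before Moreau and Petrov (2483 hours).
Moreau and Petrov both have employee number 6283, so the next rule applies.
Among Moreau and Petrov, by company hire date (earlier first): Moreau (18 Apr 1995) before Petrov (16 Oct 1995).
Order: Achebe, Tran, Szabo, Moreau, Petrov, Quinn, Andersen, Mendoza.

Moreau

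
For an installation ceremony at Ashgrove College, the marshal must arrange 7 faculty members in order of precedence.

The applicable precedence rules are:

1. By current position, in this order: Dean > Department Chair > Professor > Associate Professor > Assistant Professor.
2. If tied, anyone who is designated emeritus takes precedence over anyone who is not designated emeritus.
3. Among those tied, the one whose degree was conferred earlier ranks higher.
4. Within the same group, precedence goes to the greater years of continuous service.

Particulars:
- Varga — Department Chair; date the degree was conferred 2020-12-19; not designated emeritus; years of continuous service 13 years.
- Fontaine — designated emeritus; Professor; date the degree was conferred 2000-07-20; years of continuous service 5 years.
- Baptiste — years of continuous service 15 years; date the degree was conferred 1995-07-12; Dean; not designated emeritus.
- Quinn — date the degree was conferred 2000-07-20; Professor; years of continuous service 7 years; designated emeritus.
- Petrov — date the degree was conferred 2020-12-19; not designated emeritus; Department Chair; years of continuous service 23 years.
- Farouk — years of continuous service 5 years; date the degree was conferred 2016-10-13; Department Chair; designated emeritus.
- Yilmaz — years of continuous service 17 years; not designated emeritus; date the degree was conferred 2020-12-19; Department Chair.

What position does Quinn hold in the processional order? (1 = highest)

By current position: Baptiste (Dean); then Farouk, Petrov, Yilmaz and Varga (Department Chair); then Quinn and Fontaine (Professor).
Among Farouk, Petrov, Yilmaz and Varga, designated emeritus before not designated emeritus: Farouk (designated emeritus) before Petrov, Yilmaz and Varga (not designated emeritus).
Petrov, Yilmaz and Varga all have date the degree was conferred 2020-12-19, so the next rule applies.
Among Petrov, Yilmaz and Varga, by years of continuous service (higher first): Petrov (23 years) before Yilmaz (17 years) before Varga (13 years).
Quinn and Fontaine are each designated emeritus, so the next rule applies.
Quinn and Fontaine both have date the degree was conferred 2000-07-20, so the next rule applies.
Among Quinn and Fontaine, by years of continuous service (higher first): Quinn (7 years) before Fontaine (5 years).
Order: Baptiste, Farouk, Petrov, Yilmaz, Varga, Quinn, Fontaine. So position 6.

6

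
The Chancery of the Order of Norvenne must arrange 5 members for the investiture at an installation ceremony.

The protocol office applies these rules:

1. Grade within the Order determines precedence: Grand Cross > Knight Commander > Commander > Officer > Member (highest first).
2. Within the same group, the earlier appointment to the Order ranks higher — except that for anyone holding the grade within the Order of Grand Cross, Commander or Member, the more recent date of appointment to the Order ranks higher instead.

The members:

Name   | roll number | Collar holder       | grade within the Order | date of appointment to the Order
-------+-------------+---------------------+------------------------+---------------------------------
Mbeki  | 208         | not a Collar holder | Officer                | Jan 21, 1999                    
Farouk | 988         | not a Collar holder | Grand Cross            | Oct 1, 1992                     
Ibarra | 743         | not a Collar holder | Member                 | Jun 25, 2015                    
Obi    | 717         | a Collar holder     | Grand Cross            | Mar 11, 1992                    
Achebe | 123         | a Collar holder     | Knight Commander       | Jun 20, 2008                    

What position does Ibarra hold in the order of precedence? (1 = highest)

By grade within the Order: Farouk and Obi (Grand Cross); then Achebe (Knight Commander); then Mbeki (Officer); then Ibarra (Member).
Among Farouk and Obi, by date of appointment to the Order (later first) (reversed rule for this group): Farouk (Oct 1, 1992) before Obi (Mar 11, 1992).
Order: Farouk, Obi, Achebe, Mbeki, Ibarra. So position 5.

5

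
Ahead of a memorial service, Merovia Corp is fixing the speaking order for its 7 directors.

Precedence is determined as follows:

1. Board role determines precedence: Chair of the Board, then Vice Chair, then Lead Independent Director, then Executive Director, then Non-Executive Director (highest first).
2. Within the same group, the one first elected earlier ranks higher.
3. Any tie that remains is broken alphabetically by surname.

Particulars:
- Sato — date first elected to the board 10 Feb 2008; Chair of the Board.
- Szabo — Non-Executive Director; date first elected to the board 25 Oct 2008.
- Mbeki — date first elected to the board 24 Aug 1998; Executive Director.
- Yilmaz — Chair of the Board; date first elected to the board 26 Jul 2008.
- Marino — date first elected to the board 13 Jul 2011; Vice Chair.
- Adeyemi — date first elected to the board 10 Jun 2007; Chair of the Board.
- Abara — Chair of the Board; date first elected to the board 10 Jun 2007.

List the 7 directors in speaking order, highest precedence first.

By board role: Abara, Adeyemi, Sato and Yilmaz (Chair of the Board); then Marino (Vice Chair); then Mbeki (Executive Director); then Szabo (Non-Executive Director).
Among Abara, Adeyemi, Sato and Yilmaz, by date first elected to the board (earlier first): Abara and Adeyemi (10 Jun 2007) before Sato (10 Feb 2008) before Yilmaz (26 Jul 2008).
Among Abara and Adeyemi, alphabetically by surname: Abara before Adeyemi.
Full order: Abara, Adeyemi, Sato, Yilmaz, Marino, Mbeki, Szabo.

Abara, Adeyemi, Sato, Yilmaz, Marino, Mbeki, Szabo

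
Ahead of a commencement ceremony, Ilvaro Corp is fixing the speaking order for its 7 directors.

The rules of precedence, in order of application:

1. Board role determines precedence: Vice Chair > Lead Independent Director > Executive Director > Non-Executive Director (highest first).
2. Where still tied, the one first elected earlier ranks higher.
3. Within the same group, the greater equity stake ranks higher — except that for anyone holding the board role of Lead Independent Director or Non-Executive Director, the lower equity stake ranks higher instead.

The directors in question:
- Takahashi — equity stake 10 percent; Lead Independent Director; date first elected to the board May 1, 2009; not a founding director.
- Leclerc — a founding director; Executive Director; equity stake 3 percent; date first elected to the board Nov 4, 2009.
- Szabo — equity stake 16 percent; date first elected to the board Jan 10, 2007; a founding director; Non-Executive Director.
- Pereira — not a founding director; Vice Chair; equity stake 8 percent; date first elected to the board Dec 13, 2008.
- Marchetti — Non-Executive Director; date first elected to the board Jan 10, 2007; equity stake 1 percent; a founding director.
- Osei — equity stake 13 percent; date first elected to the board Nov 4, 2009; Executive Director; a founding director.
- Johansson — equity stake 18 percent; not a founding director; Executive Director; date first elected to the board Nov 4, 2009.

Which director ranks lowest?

Szabo

By board role: Pereira (Vice Chair); then Takahashi (Lead Independent Director); then Johansson, Osei and Leclerc (Executive Director); then Marchetti and Szabo (Non-Executive Director).
Johansson, Osei and Leclerc all have date first elected to the board Nov 4, 2009, so the next rule applies.
Among Johansson, Osei and Leclerc, by equity stake (higher first): Johansson (18 percent) before Osei (13 percent) before Leclerc (3 percent).
Marchetti and Szabo both have date first elected to the board Jan 10, 2007, so the next rule applies.
Among Marchetti and Szabo, by equity stake (lower first) (reversed rule for this group): Marchetti (1 percent) before Szabo (16 percent).
Order: Pereira, Takahashi, Johansson, Osei, Leclerc, Marchetti, Szabo.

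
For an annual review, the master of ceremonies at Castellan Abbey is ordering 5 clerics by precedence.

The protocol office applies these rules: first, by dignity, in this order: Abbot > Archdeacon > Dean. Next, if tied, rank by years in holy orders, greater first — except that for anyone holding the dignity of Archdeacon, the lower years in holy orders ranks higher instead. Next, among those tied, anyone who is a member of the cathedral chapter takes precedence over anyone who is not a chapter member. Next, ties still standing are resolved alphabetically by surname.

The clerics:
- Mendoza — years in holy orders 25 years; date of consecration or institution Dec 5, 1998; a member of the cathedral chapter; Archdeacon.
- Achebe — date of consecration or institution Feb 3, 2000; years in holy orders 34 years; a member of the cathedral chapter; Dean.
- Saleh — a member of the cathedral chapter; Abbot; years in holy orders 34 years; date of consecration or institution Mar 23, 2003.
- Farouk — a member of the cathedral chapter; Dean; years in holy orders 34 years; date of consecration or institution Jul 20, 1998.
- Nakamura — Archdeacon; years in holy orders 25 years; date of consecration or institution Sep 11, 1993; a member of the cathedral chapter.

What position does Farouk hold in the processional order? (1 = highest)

By dignity: Saleh (Abbot); then Mendoza and Nakamura (Archdeacon); then Achebe and Farouk (Dean).
Mendoza and Nakamura both have years in holy orders 25 years, so the next rule applies.
Mendoza and Nakamura are each a member of the cathedral chapter, so the next rule applies.
Among Mendoza and Nakamura, alphabetically by surname: Mendoza before Nakamura.
Achebe and Farouk both have years in holy orders 34 years, so the next rule applies.
Achebe and Farouk are each a member of the cathedral chapter, so the next rule applies.
Among Achebe and Farouk, alphabetically by surname: Achebe before Farouk.
Order: Saleh, Mendoza, Nakamura, Achebe, Farouk. So position 5.

5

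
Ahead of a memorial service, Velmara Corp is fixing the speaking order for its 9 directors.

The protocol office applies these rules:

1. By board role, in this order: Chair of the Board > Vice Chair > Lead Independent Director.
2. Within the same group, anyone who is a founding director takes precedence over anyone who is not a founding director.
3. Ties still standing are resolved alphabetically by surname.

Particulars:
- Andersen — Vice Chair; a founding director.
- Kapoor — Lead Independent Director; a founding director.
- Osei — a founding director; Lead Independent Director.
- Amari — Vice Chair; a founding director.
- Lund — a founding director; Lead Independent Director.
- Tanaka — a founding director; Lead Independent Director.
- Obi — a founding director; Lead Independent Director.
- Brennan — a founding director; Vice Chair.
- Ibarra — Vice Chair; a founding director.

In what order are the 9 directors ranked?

Amari, Andersen, Brennan, Ibarra, Kapoor, Lund, Obi, Osei, Tanaka

By board role: Amari, Andersen, Brennan and Ibarra (Vice Chair); then Kapoor, Lund, Obi, Osei and Tanaka (Lead Independent Director).
Amari, Andersen, Brennan and Ibarra are each a founding director, so the next rule applies.
Among Amari, Andersen, Brennan and Ibarra, alphabetically by surname: Amari before Andersen before Brennan before Ibarra.
Kapoor, Lund, Obi, Osei and Tanaka are each a founding director, so the next rule applies.
Among Kapoor, Lund, Obi, Osei and Tanaka, alphabetically by surname: Kapoor before Lund before Obi before Osei before Tanaka.
Full order: Amari, Andersen, Brennan, Ibarra, Kapoor, Lund, Obi, Osei, Tanaka.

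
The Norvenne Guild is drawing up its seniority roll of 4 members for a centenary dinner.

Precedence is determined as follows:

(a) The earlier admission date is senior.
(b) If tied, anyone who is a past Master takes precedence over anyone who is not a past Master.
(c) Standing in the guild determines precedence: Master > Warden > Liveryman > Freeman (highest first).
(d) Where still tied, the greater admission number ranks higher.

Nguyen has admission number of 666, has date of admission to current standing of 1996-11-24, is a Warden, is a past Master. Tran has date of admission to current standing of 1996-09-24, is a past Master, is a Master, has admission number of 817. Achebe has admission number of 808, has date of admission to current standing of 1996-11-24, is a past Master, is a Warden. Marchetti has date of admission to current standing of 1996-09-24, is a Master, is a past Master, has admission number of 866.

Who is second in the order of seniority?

By date of admission to current standing (earlier first): Marchetti and Tran (both 1996-09-24); then Achebe and Nguyen (both 1996-11-24).
Marchetti and Tran are each a past Master, so the next rule applies.
Marchetti and Tran are each Master, so the next rule applies.
Among Marchetti and Tran, by admission number (higher first): Marchetti (866) before Tran (817).
Achebe and Nguyen are each a past Master, so the next rule applies.
Achebe and Nguyen are each Warden, so the next rule applies.
Among Achebe and Nguyen, by admission number (higher first): Achebe (808) before Nguyen (666).
Order: Marchetti, Tran, Achebe, Nguyen.

Tran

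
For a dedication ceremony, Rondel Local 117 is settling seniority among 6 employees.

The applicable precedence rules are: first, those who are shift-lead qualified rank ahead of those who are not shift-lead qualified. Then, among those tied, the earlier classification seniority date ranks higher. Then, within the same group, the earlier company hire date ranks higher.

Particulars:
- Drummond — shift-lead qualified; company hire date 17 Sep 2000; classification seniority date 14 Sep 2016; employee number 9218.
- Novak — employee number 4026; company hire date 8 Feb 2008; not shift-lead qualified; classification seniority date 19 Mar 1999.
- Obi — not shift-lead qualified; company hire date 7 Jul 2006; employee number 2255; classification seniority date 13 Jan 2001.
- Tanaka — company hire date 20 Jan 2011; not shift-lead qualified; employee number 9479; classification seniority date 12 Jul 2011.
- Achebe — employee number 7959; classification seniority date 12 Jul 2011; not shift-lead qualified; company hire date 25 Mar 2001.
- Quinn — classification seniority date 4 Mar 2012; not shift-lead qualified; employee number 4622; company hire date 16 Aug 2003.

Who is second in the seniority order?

Novak

By the first rule: Drummond (shift-lead qualified); then Novak, Obi, Achebe, Tanaka and Quinn (each not shift-lead qualified).
Among Novak, Obi, Achebe, Tanaka and Quinn, by classification seniority date (earlier first): Novak (19 Mar 1999) before Obi (13 Jan 2001) before Achebe and Tanaka (12 Jul 2011) before Quinn (4 Mar 2012).
Among Achebe and Tanaka, by company hire date (earlier first): Achebe (25 Mar 2001) before Tanaka (20 Jan 2011).
Order: Drummond, Novak, Obi, Achebe, Tanaka, Quinn.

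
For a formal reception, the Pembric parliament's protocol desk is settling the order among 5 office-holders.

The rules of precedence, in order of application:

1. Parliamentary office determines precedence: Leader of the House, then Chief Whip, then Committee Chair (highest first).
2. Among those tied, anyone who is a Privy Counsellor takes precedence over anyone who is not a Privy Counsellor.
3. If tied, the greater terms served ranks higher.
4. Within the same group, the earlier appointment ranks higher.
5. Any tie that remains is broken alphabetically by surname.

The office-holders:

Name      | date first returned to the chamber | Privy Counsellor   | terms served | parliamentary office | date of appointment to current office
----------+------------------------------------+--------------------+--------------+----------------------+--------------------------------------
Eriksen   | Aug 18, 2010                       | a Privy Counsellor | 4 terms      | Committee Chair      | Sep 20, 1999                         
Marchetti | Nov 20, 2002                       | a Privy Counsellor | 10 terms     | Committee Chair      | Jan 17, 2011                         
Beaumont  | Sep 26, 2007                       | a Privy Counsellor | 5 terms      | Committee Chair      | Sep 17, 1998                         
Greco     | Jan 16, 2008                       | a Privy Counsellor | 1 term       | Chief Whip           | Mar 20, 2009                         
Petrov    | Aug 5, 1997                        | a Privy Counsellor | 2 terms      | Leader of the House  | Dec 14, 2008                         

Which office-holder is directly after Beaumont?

By parliamentary office: Petrov (Leader of the House); then Greco (Chief Whip); then Marchetti, Beaumont and Eriksen (Committee Chair).
Marchetti, Beaumont and Eriksen are each a Privy Counsellor, so the next rule applies.
Among Marchetti, Beaumont and Eriksen, by terms served (higher first): Marchetti (10 terms) before Beaumont (5 terms) before Eriksen (4 terms).
Order: Petrov, Greco, Marchetti, Beaumont, Eriksen.

Eriksen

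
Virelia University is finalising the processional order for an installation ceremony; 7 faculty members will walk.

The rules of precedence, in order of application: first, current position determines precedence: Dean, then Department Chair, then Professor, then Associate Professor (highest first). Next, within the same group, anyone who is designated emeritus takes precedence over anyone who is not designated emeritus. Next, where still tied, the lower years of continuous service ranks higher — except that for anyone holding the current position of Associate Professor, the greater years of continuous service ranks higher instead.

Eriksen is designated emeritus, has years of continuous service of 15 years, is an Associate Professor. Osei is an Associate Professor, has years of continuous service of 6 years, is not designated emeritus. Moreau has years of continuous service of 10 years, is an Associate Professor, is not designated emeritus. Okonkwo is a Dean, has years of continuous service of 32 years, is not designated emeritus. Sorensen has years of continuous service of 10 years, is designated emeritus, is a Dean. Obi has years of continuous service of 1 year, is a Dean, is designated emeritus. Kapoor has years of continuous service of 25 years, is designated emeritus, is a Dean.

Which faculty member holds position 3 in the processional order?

By current position: Obi, Sorensen, Kapoor and Okonkwo (Dean); then Eriksen, Moreau and Osei (Associate Professor).
Among Obi, Sorensen, Kapoor and Okonkwo, designated emeritus before not designated emeritus: Obi, Sorensen and Kapoor (designated emeritus) before Okonkwo (not designated emeritus).
Among Obi, Sorensen and Kapoor, by years of continuous service (lower first): Obi (1 year) before Sorensen (10 years) before Kapoor (25 years).
Among Eriksen, Moreau and Osei, designated emeritus before not designated emeritus: Eriksen (designated emeritus) before Moreau and Osei (not designated emeritus).
Among Moreau and Osei, by years of continuous service (higher first) (reversed rule for this group): Moreau (10 years) before Osei (6 years).
Order: Obi, Sorensen, Kapoor, Okonkwo, Eriksen, Moreau, Osei.

Kapoor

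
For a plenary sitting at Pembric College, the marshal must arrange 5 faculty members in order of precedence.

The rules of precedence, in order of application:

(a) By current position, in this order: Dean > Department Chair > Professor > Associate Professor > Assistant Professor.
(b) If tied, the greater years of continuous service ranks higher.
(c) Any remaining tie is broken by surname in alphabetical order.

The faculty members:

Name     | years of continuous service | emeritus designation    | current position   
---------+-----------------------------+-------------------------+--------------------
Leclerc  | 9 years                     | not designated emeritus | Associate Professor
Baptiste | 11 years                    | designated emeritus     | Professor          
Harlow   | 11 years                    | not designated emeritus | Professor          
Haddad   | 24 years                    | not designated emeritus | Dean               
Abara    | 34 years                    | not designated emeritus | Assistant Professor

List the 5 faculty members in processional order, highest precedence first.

By current position: Haddad (Dean); then Baptiste and Harlow (Professor); then Leclerc (Associate Professor); then Abara (Assistant Professor).
Baptiste and Harlow both have years of continuous service 11 years, so the next rule applies.
Among Baptiste and Harlow, alphabetically by surname: Baptiste before Harlow.
Full order: Haddad, Baptiste, Harlow, Leclerc, Abara.

Haddad, Baptiste, Harlow, Leclerc, Abara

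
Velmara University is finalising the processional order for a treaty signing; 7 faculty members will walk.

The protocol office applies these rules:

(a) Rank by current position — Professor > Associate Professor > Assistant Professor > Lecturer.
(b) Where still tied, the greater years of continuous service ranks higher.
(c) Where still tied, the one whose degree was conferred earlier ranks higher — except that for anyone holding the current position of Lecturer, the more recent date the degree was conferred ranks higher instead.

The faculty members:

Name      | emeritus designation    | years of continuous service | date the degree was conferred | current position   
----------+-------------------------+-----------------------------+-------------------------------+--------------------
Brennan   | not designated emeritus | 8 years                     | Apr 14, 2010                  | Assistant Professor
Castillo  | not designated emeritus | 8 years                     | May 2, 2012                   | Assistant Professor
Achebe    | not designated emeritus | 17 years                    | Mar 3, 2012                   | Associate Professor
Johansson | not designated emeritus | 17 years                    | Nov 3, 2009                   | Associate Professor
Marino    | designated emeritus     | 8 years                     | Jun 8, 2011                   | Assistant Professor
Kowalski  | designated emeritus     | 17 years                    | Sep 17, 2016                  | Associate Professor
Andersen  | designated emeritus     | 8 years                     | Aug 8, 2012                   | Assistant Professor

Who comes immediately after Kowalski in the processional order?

Brennan

By current position: Johansson, Achebe and Kowalski (Associate Professor); then Brennan, Marino, Castillo and Andersen (Assistant Professor).
Johansson, Achebe and Kowalski all have years of continuous service 17 years, so the next rule applies.
Among Johansson, Achebe and Kowalski, by date the degree was conferred (earlier first): Johansson (Nov 3, 2009) before Achebe (Mar 3, 2012) before Kowalski (Sep 17, 2016).
Brennan, Marino, Castillo and Andersen all have years of continuous service 8 years, so the next rule applies.
Among Brennan, Marino, Castillo and Andersen, by date the degree was conferred (earlier first): Brennan (Apr 14, 2010) before Marino (Jun 8, 2011) before Castillo (May 2, 2012) before Andersen (Aug 8, 2012).
Order: Johansson, Achebe, Kowalski, Brennan, Marino, Castillo, Andersen.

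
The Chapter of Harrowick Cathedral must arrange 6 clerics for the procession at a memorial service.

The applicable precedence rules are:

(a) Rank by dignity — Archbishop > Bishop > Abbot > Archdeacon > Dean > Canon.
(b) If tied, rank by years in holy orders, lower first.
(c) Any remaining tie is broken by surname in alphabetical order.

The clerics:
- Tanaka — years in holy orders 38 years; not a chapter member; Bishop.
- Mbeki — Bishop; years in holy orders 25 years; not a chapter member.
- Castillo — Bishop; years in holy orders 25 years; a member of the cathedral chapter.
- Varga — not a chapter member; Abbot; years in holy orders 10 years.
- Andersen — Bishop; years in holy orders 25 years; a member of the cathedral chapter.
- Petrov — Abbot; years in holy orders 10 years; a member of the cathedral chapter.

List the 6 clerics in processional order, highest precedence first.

By dignity: Andersen, Castillo, Mbeki and Tanaka (Bishop); then Petrov and Varga (Abbot).
Among Andersen, Castillo, Mbeki and Tanaka, by years in holy orders (lower first): Andersen, Castillo and Mbeki (25 years) before Tanaka (38 years).
Among Andersen, Castillo and Mbeki, alphabetically by surname: Andersen before Castillo before Mbeki.
Petrov and Varga both have years in holy orders 10 years, so the next rule applies.
Among Petrov and Varga, alphabetically by surname: Petrov before Varga.
Full order: Andersen, Castillo, Mbeki, Tanaka, Petrov, Varga.

Andersen, Castillo, Mbeki, Tanaka, Petrov, Varga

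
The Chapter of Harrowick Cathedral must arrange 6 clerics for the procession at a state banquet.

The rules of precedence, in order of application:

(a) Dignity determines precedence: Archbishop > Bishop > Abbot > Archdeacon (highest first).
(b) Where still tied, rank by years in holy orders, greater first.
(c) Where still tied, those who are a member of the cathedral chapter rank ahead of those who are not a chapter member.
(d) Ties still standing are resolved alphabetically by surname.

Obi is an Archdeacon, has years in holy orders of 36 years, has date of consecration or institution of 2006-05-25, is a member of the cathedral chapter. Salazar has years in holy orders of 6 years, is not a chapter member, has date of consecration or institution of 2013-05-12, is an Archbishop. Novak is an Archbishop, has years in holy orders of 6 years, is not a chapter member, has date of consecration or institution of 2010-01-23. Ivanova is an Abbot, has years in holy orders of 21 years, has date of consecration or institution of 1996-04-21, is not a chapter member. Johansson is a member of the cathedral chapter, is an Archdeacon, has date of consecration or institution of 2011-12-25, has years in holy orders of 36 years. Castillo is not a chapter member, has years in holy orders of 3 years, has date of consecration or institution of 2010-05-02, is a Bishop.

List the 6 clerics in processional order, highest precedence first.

By dignity: Novak and Salazar (Archbishop); then Castillo (Bishop); then Ivanova (Abbot); then Johansson and Obi (Archdeacon).
Novak and Salazar both have years in holy orders 6 years, so the next rule applies.
Novak and Salazar are each not a chapter member, so the next rule applies.
Among Novak and Salazar, alphabetically by surname: Novak before Salazar.
Johansson and Obi both have years in holy orders 36 years, so the next rule applies.
Johansson and Obi are each a member of the cathedral chapter, so the next rule applies.
Among Johansson and Obi, alphabetically by surname: Johansson before Obi.
Full order: Novak, Salazar, Castillo, Ivanova, Johansson, Obi.

Novak, Salazar, Castillo, Ivanova, Johansson, Obi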